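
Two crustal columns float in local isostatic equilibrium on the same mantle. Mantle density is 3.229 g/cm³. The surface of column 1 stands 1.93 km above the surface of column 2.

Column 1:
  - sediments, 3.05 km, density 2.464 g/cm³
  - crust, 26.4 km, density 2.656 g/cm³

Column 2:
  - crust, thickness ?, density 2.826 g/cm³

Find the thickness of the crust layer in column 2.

27.9 km

Take the compensation level at the base of the deeper column (depth z_c below the surface of column 1) and equate Σ ρ_i t_i down to z_c; mantle fills any gap and the z_c terms cancel.
Column 1: 3.05×2.464 + 26.4×2.656 + (z_c − 29.45)×3.229
Column 2: 1.93×0 + x×2.826 + (z_c − 1.93 − 0 − x)×3.229
The z_c×3.229 term appears on both sides and cancels. Collect the known terms of each column as K = Σ(ρt)_known − 3.229 × (depth of known layers): K_1 = 77.6336 − 3.229×29.45 = −17.46045; K_2 = 0 − 3.229×(1.93 + 0) = −6.23197.
Balance: K_1 = K_2 − x×(3.229 − 2.826), so x = (K_2 − K_1)/(3.229 − 2.826) = 11.2285/0.403 = 27.9 km.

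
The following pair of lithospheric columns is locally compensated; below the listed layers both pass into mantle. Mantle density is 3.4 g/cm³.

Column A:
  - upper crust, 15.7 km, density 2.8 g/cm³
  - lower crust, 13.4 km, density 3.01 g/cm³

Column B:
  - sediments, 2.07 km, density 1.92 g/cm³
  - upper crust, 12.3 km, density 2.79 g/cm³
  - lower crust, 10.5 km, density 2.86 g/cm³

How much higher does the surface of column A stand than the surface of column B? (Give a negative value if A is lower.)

−0.468 km

For any compensation level in the mantle, the mantle terms cancel and isostasy reduces to e = (Σt_A − Σt_B) − (Σ(ρt)_A − Σ(ρt)_B) / ρ_m.
Σt_A = 29.1 km; Σt_B = 24.87 km; Σ(ρt)_A = 84.294; Σ(ρt)_B = 68.3214 (in km·g/cm³).
e = (29.1 − 24.87) − (84.294 − 68.3214) / 3.4 = −0.468 km.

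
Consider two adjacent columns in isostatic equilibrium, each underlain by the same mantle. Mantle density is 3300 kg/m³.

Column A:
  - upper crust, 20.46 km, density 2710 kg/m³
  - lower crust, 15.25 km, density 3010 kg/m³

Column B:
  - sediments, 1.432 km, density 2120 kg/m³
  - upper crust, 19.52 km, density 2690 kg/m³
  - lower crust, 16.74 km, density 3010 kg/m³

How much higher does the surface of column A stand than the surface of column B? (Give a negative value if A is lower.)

−0.593 km

For any compensation level in the mantle, the mantle terms cancel and isostasy reduces to e = (Σt_A − Σt_B) − (Σ(ρt)_A − Σ(ρt)_B) / ρ_m.
Σt_A = 35.71 km; Σt_B = 37.692 km; Σ(ρt)_A = 101349.1; Σ(ρt)_B = 105932.04 (in km·kg/m³).
e = (35.71 − 37.692) − (101349.1 − 105932.04) / 3300 = −0.593 km.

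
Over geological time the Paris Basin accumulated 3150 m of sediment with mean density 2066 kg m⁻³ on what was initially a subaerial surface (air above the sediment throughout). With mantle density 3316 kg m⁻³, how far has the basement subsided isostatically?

Subaerial load: s = t ρ_sed / ρ_m = 3150 m × 2066/3316 = 1960 m.

1960 m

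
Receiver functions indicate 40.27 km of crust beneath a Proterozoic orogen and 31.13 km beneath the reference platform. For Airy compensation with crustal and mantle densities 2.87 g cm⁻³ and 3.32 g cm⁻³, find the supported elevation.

1.24 km

Excess crust Δ = 40.27 km − 31.13 km = 9.14 km, split between elevation h and root r with h + r = Δ.
Airy balance ρ_c h = (ρ_m − ρ_c) r gives r = h ρ_c/(ρ_m − ρ_c), so h (1 + ρ_c/(ρ_m − ρ_c)) = Δ, i.e. h = Δ (ρ_m − ρ_c)/ρ_m.
h = 9.14 km × 0.45/3.32 = 1.24 km.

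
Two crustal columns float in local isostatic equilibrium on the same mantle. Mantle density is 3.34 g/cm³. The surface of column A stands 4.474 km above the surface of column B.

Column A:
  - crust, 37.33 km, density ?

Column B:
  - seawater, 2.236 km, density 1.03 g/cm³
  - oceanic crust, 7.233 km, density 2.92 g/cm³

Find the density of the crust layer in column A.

Take the compensation level at the base of the deeper column (depth z_c below the surface of column A) and equate Σ ρ_i t_i down to z_c; mantle fills any gap and the z_c terms cancel.
Column A: 37.33×ρ + (z_c − 37.33)×3.34
Column B: 4.474×0 + 2.236×1.03 + 7.233×2.92 + (z_c − 4.474 − 9.469)×3.34
The z_c×3.34 term appears on both sides and cancels. Collect the known terms of each column as K = Σ(ρt)_known − 3.34 × (depth of known layers): K_A = 0 − 3.34×37.33 = −124.6822; K_B = 23.42344 − 3.34×(4.474 + 9.469) = −23.14618.
Balance: K_A + 37.33×ρ = K_B, so ρ = (K_B − K_A)/37.33 = 101.536/37.33 = 2.72 g/cm³.

2.72 g/cm³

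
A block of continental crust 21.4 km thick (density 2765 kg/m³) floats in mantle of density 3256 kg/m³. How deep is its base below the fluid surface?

18.2 km

Draft d = t ρ_obj/ρ_fluid = 21.4 km × 2765/3256 = 18.2 km.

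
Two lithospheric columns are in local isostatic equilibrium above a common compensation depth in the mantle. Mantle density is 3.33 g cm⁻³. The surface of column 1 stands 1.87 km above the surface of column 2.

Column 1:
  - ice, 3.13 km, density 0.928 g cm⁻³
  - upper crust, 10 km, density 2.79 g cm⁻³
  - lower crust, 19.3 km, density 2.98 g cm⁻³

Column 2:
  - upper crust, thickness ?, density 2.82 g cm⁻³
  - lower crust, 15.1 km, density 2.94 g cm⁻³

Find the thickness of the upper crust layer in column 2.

14.8 km

Take the compensation level at the base of the deeper column (depth z_c below the surface of column 1) and equate Σ ρ_i t_i down to z_c; mantle fills any gap and the z_c terms cancel.
Column 1: 3.13×0.928 + 10×2.79 + 19.3×2.98 + (z_c − 32.43)×3.33
Column 2: 1.87×0 + x×2.82 + 15.1×2.94 + (z_c − 1.87 − 15.1 − x)×3.33
The z_c×3.33 term appears on both sides and cancels. Collect the known terms of each column as K = Σ(ρt)_known − 3.33 × (depth of known layers): K_1 = 88.31864 − 3.33×32.43 = −19.67326; K_2 = 44.394 − 3.33×(1.87 + 15.1) = −12.1161.
Balance: K_1 = K_2 − x×(3.33 − 2.82), so x = (K_2 − K_1)/(3.33 − 2.82) = 7.55716/0.51 = 14.8 km.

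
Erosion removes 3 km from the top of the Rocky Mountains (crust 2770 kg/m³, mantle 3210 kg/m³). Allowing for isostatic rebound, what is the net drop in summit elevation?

0.411 km

Rebound u = e ρ_c/ρ_m = 3 km × 2770/3210 = 2.589 km.
Net surface drop = e − u = 3 km − 2.589 km = e (ρ_m − ρ_c)/ρ_m = 0.411 km.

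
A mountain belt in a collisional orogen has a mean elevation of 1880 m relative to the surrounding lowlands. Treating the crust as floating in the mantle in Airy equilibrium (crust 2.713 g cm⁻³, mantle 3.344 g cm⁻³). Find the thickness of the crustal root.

For local isostatic compensation: the weight of the topography is balanced by the buoyancy of the root, ρ_c h = (ρ_m − ρ_c) r.
r = h · ρ_c / (ρ_m − ρ_c) = 1880 m × 2.713 / (3.344 − 2.713) = 8080 m.

8080 m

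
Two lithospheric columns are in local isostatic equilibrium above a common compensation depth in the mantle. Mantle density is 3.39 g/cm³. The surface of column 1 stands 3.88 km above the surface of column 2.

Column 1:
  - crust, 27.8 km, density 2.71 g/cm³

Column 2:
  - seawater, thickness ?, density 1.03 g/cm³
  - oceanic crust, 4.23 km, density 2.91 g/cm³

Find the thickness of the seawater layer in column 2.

Take the compensation level at the base of the deeper column (depth z_c below the surface of column 1) and equate Σ ρ_i t_i down to z_c; mantle fills any gap and the z_c terms cancel.
Column 1: 27.8×2.71 + (z_c − 27.8)×3.39
Column 2: 3.88×0 + x×1.03 + 4.23×2.91 + (z_c − 3.88 − 4.23 − x)×3.39
The z_c×3.39 term appears on both sides and cancels. Collect the known terms of each column as K = Σ(ρt)_known − 3.39 × (depth of known layers): K_1 = 75.338 − 3.39×27.8 = −18.904; K_2 = 12.3093 − 3.39×(3.88 + 4.23) = −15.1836.
Balance: K_1 = K_2 − x×(3.39 − 1.03), so x = (K_2 − K_1)/(3.39 − 1.03) = 3.7204/2.36 = 1.58 km.

1.58 km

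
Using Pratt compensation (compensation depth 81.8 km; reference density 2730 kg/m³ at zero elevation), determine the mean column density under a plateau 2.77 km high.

Pratt balance: ρ_ref D = ρ (D + h).
ρ = ρ_ref D/(D + h) = 2730 × 81.8 km/(81.8 km + 2.77 km) = 2640 kg/m³.

2640 kg/m³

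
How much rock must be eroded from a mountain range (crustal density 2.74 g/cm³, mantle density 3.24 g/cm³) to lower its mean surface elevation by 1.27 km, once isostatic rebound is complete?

8.23 km

Net drop Δ = e − u = e − e ρ_c/ρ_m = e (ρ_m − ρ_c)/ρ_m.
e = Δ ρ_m/(ρ_m − ρ_c) = 1.27 km × 3.24/0.5 = 8.23 km.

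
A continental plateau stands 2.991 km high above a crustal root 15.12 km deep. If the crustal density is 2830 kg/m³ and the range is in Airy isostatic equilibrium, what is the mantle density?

3390 kg/m³

Airy balance: ρ_c h = (ρ_m − ρ_c) r → ρ_m = ρ_c (1 + h/r).
ρ_m = 2830 × (1 + 2.991 km/15.12 km) = 3390 kg/m³.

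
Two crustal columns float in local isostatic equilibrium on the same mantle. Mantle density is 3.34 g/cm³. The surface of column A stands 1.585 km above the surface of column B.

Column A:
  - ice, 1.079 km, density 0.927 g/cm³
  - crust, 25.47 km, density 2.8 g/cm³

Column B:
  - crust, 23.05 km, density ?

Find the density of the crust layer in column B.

Take the compensation level at the base of the deeper column (depth z_c below the surface of column A) and equate Σ ρ_i t_i down to z_c; mantle fills any gap and the z_c terms cancel.
Column A: 1.079×0.927 + 25.47×2.8 + (z_c − 26.549)×3.34
Column B: 1.585×0 + 23.05×ρ + (z_c − 1.585 − 23.05)×3.34
The z_c×3.34 term appears on both sides and cancels. Collect the known terms of each column as K = Σ(ρt)_known − 3.34 × (depth of known layers): K_A = 72.316233 − 3.34×26.549 = −16.357427; K_B = 0 − 3.34×(1.585 + 23.05) = −82.2809.
Balance: K_A = K_B + 23.05×ρ, so ρ = (K_A − K_B)/23.05 = 65.9235/23.05 = 2.86 g/cm³.

2.86 g/cm³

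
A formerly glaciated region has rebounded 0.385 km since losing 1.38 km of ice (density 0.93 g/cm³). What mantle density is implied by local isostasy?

ρ_m = ρ_ice t / u = 0.93 × 1.38 km/0.385 km = 3.33 g/cm³.

3.33 g/cm³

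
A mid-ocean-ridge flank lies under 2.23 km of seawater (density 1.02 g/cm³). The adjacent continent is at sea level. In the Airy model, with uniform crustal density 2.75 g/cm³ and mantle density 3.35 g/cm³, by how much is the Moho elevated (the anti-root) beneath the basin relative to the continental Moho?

6.43 km

Isostatic balance requires: replacing crust with seawater at the top is compensated by replacing crust with mantle at the base: d (ρ_c − ρ_w) = a (ρ_m − ρ_c).
a = d (ρ_c − ρ_w)/(ρ_m − ρ_c) = 2.23 km × 1.73/0.6 = 6.43 km.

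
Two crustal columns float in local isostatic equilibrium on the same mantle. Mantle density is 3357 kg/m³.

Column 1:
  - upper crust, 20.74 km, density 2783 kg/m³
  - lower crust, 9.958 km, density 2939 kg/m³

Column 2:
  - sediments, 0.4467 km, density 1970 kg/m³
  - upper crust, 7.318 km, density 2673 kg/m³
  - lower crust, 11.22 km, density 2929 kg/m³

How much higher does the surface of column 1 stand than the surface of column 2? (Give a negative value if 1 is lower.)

For any compensation level in the mantle, the mantle terms cancel and isostasy reduces to e = (Σt_1 − Σt_2) − (Σ(ρt)_1 − Σ(ρt)_2) / ρ_m.
Σt_1 = 30.698 km; Σt_2 = 18.9847 km; Σ(ρt)_1 = 86985.982; Σ(ρt)_2 = 53304.393 (in km·kg/m³).
e = (30.698 − 18.9847) − (86985.982 − 53304.393) / 3357 = 1.68 km.

1.68 km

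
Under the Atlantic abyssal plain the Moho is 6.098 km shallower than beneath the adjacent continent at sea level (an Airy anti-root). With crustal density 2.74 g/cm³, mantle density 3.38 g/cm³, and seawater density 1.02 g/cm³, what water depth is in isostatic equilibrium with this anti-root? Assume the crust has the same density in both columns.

2.27 km

Replacing a thickness d of crust by seawater at the top must be balanced by replacing crust with mantle at the base: d (ρ_c − ρ_w) = a (ρ_m − ρ_c).
d = a (ρ_m − ρ_c)/(ρ_c − ρ_w) = 6.098 km × 0.64/1.72 = 2.27 km.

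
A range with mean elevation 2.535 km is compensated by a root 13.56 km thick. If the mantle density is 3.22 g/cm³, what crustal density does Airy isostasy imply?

2.71 g/cm³

ρ_c h = (ρ_m − ρ_c) r → ρ_c (h + r) = ρ_m r → ρ_c = ρ_m r / (h + r).
ρ_c = 3.22 × 13.56 km / (2.535 km + 13.56 km) = 2.71 g/cm³.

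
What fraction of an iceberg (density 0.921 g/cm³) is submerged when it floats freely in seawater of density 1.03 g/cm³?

0.894

Submerged fraction = ρ_obj/ρ_fluid = 0.921/1.03 = 0.894.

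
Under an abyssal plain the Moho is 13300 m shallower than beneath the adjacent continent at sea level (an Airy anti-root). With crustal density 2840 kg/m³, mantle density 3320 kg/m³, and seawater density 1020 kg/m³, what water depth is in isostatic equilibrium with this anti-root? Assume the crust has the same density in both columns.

Replacing a thickness d of crust by seawater at the top must be balanced by replacing crust with mantle at the base: d (ρ_c − ρ_w) = a (ρ_m − ρ_c).
d = a (ρ_m − ρ_c)/(ρ_c − ρ_w) = 13300 m × 480/1820 = 3510 m.

3510 m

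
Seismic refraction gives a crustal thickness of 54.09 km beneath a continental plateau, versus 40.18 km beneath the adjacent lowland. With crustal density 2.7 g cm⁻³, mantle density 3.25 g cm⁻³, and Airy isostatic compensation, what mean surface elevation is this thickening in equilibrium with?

Excess crust Δ = 54.09 km − 40.18 km = 13.91 km, split between elevation h and root r with h + r = Δ.
Airy balance ρ_c h = (ρ_m − ρ_c) r gives r = h ρ_c/(ρ_m − ρ_c), so h (1 + ρ_c/(ρ_m − ρ_c)) = Δ, i.e. h = Δ (ρ_m − ρ_c)/ρ_m.
h = 13.91 km × 0.55/3.25 = 2.35 km.

2.35 km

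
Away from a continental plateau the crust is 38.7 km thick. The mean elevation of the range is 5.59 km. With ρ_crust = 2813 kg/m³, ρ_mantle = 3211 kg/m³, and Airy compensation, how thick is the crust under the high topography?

Root depth r = h ρ_c / (ρ_m − ρ_c) = 5.59 km × 2813 / 398 = 39.51 km.
Total thickness = T + h + r = 38.7 km + 5.59 km + 39.51 km = 83.8 km.

83.8 km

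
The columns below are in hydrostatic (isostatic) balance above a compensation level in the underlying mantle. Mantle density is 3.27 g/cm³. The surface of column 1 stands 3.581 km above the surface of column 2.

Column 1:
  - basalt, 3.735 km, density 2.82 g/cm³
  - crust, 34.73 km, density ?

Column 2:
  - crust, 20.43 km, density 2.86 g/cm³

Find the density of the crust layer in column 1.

2.74 g/cm³

Take the compensation level at the base of the deeper column (depth z_c below the surface of column 1) and equate Σ ρ_i t_i down to z_c; mantle fills any gap and the z_c terms cancel.
Column 1: 3.735×2.82 + 34.73×ρ + (z_c − 38.465)×3.27
Column 2: 3.581×0 + 20.43×2.86 + (z_c − 3.581 − 20.43)×3.27
The z_c×3.27 term appears on both sides and cancels. Collect the known terms of each column as K = Σ(ρt)_known − 3.27 × (depth of known layers): K_1 = 10.5327 − 3.27×38.465 = −115.24785; K_2 = 58.4298 − 3.27×(3.581 + 20.43) = −20.08617.
Balance: K_1 + 34.73×ρ = K_2, so ρ = (K_2 − K_1)/34.73 = 95.1617/34.73 = 2.74 g/cm³.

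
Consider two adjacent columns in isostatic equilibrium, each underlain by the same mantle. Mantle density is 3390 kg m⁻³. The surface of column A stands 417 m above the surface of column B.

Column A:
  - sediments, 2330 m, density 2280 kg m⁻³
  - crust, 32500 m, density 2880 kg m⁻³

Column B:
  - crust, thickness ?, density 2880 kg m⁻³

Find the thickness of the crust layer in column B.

Take the compensation level at the base of the deeper column (depth z_c below the surface of column A) and equate Σ ρ_i t_i down to z_c; mantle fills any gap and the z_c terms cancel.
Column A: 2330×2280 + 32500×2880 + (z_c − 34830)×3390
Column B: 417×0 + x×2880 + (z_c − 417 − 0 − x)×3390
The z_c×3390 term appears on both sides and cancels. Collect the known terms of each column as K = Σ(ρt)_known − 3390 × (depth of known layers): K_A = 98912400 − 3390×34830 = −19161300; K_B = 0 − 3390×(417 + 0) = −1413630.
Balance: K_A = K_B − x×(3390 − 2880), so x = (K_B − K_A)/(3390 − 2880) = 17747700/510 = 34800 m.

34800 m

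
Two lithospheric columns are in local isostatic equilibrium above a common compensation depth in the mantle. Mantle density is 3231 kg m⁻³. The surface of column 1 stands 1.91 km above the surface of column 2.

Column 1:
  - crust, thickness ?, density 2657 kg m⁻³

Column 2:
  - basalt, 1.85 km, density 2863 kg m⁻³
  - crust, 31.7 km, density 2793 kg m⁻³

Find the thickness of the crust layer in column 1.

36.1 km

Take the compensation level at the base of the deeper column (depth z_c below the surface of column 1) and equate Σ ρ_i t_i down to z_c; mantle fills any gap and the z_c terms cancel.
Column 1: x×2657 + (z_c − 0 − x)×3231
Column 2: 1.91×0 + 1.85×2863 + 31.7×2793 + (z_c − 1.91 − 33.55)×3231
The z_c×3231 term appears on both sides and cancels. Collect the known terms of each column as K = Σ(ρt)_known − 3231 × (depth of known layers): K_1 = 0 − 3231×0 = 0; K_2 = 93834.65 − 3231×(1.91 + 33.55) = −20736.61.
Balance: K_1 − x×(3231 − 2657) = K_2, so x = (K_1 − K_2)/(3231 − 2657) = 20736.6/574 = 36.1 km.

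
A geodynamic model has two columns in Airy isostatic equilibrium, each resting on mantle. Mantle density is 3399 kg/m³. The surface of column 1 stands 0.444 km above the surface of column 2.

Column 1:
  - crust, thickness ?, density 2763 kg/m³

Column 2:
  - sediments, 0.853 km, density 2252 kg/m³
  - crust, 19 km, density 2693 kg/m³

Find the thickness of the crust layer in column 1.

25 km

Take the compensation level at the base of the deeper column (depth z_c below the surface of column 1) and equate Σ ρ_i t_i down to z_c; mantle fills any gap and the z_c terms cancel.
Column 1: x×2763 + (z_c − 0 − x)×3399
Column 2: 0.444×0 + 0.853×2252 + 19×2693 + (z_c − 0.444 − 19.853)×3399
The z_c×3399 term appears on both sides and cancels. Collect the known terms of each column as K = Σ(ρt)_known − 3399 × (depth of known layers): K_1 = 0 − 3399×0 = 0; K_2 = 53087.956 − 3399×(0.444 + 19.853) = −15901.547.
Balance: K_1 − x×(3399 − 2763) = K_2, so x = (K_1 − K_2)/(3399 − 2763) = 15901.5/636 = 25 km.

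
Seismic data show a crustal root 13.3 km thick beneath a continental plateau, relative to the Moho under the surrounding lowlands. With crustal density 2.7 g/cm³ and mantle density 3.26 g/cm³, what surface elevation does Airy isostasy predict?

In Airy isostatic equilibrium: ρ_c h = (ρ_m − ρ_c) r.
h = r (ρ_m − ρ_c) / ρ_c = 13.3 km × (3.26 − 2.7) / 2.7 = 2.76 km.

2.76 km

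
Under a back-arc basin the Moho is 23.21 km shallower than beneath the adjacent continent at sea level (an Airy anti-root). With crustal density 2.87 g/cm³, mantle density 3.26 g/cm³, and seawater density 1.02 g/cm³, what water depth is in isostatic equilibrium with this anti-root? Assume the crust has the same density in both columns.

4.89 km

Replacing a thickness d of crust by seawater at the top must be balanced by replacing crust with mantle at the base: d (ρ_c − ρ_w) = a (ρ_m − ρ_c).
d = a (ρ_m − ρ_c)/(ρ_c − ρ_w) = 23.21 km × 0.39/1.85 = 4.89 km.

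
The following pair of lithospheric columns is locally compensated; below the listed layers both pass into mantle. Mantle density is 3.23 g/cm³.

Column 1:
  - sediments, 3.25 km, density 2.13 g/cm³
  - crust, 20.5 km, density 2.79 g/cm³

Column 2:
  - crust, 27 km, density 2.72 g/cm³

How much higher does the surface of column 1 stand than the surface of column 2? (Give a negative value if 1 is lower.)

For any compensation level in the mantle, the mantle terms cancel and isostasy reduces to e = (Σt_1 − Σt_2) − (Σ(ρt)_1 − Σ(ρt)_2) / ρ_m.
Σt_1 = 23.75 km; Σt_2 = 27 km; Σ(ρt)_1 = 64.1175; Σ(ρt)_2 = 73.44 (in km·g/cm³).
e = (23.75 − 27) − (64.1175 − 73.44) / 3.23 = −0.364 km.

−0.364 km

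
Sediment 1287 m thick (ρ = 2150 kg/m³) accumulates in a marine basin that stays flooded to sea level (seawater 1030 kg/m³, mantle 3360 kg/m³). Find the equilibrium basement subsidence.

619 m

Submarine loading: the sediment displaces seawater, and the subsidence is in turn flooded, so s (ρ_m − ρ_w) = t (ρ_sed − ρ_w).
s = 1287 m × (2150 − 1030) / (3360 − 1030) = 619 m.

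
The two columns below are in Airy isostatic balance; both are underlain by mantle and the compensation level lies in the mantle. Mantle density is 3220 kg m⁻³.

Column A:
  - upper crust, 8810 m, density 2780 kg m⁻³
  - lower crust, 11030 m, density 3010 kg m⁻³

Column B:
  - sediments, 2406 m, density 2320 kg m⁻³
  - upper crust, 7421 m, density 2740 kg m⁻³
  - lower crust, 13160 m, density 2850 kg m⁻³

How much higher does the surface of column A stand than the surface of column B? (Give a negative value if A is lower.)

−1370 m

For any compensation level in the mantle, the mantle terms cancel and isostasy reduces to e = (Σt_A − Σt_B) − (Σ(ρt)_A − Σ(ρt)_B) / ρ_m.
Σt_A = 19840 m; Σt_B = 22987 m; Σ(ρt)_A = 57692100; Σ(ρt)_B = 63421460 (in m·kg m⁻³).
e = (19840 − 22987) − (57692100 − 63421460) / 3220 = −1370 m.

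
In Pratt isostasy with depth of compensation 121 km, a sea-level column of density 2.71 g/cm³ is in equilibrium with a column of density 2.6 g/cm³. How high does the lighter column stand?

5.12 km

ρ_ref D = ρ (D + h) → h = D (ρ_ref − ρ)/ρ.
h = 121 km × (2.71 − 2.6)/2.6 = 5.12 km.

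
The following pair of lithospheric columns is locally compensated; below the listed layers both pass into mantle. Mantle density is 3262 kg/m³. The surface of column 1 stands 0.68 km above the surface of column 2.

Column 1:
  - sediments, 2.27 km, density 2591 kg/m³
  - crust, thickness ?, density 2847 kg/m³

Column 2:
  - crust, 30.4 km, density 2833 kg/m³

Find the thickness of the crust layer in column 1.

33.1 km

Take the compensation level at the base of the deeper column (depth z_c below the surface of column 1) and equate Σ ρ_i t_i down to z_c; mantle fills any gap and the z_c terms cancel.
Column 1: 2.27×2591 + x×2847 + (z_c − 2.27 − x)×3262
Column 2: 0.68×0 + 30.4×2833 + (z_c − 0.68 − 30.4)×3262
The z_c×3262 term appears on both sides and cancels. Collect the known terms of each column as K = Σ(ρt)_known − 3262 × (depth of known layers): K_1 = 5881.57 − 3262×2.27 = −1523.17; K_2 = 86123.2 − 3262×(0.68 + 30.4) = −15259.76.
Balance: K_1 − x×(3262 − 2847) = K_2, so x = (K_1 − K_2)/(3262 − 2847) = 13736.6/415 = 33.1 km.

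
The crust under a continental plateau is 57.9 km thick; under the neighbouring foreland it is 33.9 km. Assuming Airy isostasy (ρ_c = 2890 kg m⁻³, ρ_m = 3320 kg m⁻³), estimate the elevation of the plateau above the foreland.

Excess crust Δ = 57.9 km − 33.9 km = 24 km, split between elevation h and root r with h + r = Δ.
Airy balance ρ_c h = (ρ_m − ρ_c) r gives r = h ρ_c/(ρ_m − ρ_c), so h (1 + ρ_c/(ρ_m − ρ_c)) = Δ, i.e. h = Δ (ρ_m − ρ_c)/ρ_m.
h = 24 km × 430/3320 = 3.11 km.

3.11 km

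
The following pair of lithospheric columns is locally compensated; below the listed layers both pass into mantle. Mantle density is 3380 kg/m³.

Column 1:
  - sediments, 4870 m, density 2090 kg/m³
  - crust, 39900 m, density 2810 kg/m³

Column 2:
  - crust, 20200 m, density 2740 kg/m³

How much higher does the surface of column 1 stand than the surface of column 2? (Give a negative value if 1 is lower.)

4760 m

For any compensation level in the mantle, the mantle terms cancel and isostasy reduces to e = (Σt_1 − Σt_2) − (Σ(ρt)_1 − Σ(ρt)_2) / ρ_m.
Σt_1 = 44770 m; Σt_2 = 20200 m; Σ(ρt)_1 = 122297300; Σ(ρt)_2 = 55348000 (in m·kg/m³).
e = (44770 − 20200) − (122297300 − 55348000) / 3380 = 4760 m.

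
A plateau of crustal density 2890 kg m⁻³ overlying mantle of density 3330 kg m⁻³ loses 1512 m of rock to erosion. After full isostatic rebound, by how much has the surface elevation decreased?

200 m

Rebound u = e ρ_c/ρ_m = 1512 m × 2890/3330 = 1312 m.
Net surface drop = e − u = 1512 m − 1312 m = e (ρ_m − ρ_c)/ρ_m = 200 m.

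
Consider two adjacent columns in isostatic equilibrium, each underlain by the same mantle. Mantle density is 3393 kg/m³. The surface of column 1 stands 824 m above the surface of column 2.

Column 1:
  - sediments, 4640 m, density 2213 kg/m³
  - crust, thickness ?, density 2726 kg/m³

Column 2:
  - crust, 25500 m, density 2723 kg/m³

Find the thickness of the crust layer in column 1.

Take the compensation level at the base of the deeper column (depth z_c below the surface of column 1) and equate Σ ρ_i t_i down to z_c; mantle fills any gap and the z_c terms cancel.
Column 1: 4640×2213 + x×2726 + (z_c − 4640 − x)×3393
Column 2: 824×0 + 25500×2723 + (z_c − 824 − 25500)×3393
The z_c×3393 term appears on both sides and cancels. Collect the known terms of each column as K = Σ(ρt)_known − 3393 × (depth of known layers): K_1 = 10268320 − 3393×4640 = −5475200; K_2 = 69436500 − 3393×(824 + 25500) = −19880832.
Balance: K_1 − x×(3393 − 2726) = K_2, so x = (K_1 − K_2)/(3393 − 2726) = 14405600/667 = 21600 m.

21600 m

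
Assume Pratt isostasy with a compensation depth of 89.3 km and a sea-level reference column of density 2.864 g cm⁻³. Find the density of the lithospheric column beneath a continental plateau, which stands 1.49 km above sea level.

2.82 g cm⁻³

Pratt balance: ρ_ref D = ρ (D + h).
ρ = ρ_ref D/(D + h) = 2.864 × 89.3 km/(89.3 km + 1.49 km) = 2.82 g cm⁻³.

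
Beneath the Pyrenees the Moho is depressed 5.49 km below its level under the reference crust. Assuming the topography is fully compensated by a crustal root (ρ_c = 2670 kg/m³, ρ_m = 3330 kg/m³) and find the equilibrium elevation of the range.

Equating mass per unit area of the two columns: ρ_c h = (ρ_m − ρ_c) r.
h = r (ρ_m − ρ_c) / ρ_c = 5.49 km × (3330 − 2670) / 2670 = 1.36 km.

1.36 km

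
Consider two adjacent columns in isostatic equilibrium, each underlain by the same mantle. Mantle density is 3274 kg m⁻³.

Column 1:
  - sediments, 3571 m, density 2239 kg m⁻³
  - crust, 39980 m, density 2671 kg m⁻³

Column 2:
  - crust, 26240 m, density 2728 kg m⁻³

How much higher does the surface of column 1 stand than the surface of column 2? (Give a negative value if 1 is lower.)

For any compensation level in the mantle, the mantle terms cancel and isostasy reduces to e = (Σt_1 − Σt_2) − (Σ(ρt)_1 − Σ(ρt)_2) / ρ_m.
Σt_1 = 43551 m; Σt_2 = 26240 m; Σ(ρt)_1 = 114782049; Σ(ρt)_2 = 71582720 (in m·kg m⁻³).
e = (43551 − 26240) − (114782049 − 71582720) / 3274 = 4120 m.

4120 m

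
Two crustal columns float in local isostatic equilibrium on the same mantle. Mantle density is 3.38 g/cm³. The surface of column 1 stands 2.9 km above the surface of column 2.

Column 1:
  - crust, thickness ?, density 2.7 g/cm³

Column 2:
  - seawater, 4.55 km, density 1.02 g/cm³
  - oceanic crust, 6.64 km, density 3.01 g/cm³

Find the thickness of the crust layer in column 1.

Take the compensation level at the base of the deeper column (depth z_c below the surface of column 1) and equate Σ ρ_i t_i down to z_c; mantle fills any gap and the z_c terms cancel.
Column 1: x×2.7 + (z_c − 0 − x)×3.38
Column 2: 2.9×0 + 4.55×1.02 + 6.64×3.01 + (z_c − 2.9 − 11.19)×3.38
The z_c×3.38 term appears on both sides and cancels. Collect the known terms of each column as K = Σ(ρt)_known − 3.38 × (depth of known layers): K_1 = 0 − 3.38×0 = 0; K_2 = 24.6274 − 3.38×(2.9 + 11.19) = −22.9968.
Balance: K_1 − x×(3.38 − 2.7) = K_2, so x = (K_1 − K_2)/(3.38 − 2.7) = 22.9968/0.68 = 33.8 km.

33.8 km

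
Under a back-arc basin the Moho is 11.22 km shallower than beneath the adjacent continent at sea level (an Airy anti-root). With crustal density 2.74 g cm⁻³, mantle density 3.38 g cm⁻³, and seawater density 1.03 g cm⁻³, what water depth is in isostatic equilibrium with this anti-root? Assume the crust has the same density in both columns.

Replacing a thickness d of crust by seawater at the top must be balanced by replacing crust with mantle at the base: d (ρ_c − ρ_w) = a (ρ_m − ρ_c).
d = a (ρ_m − ρ_c)/(ρ_c − ρ_w) = 11.22 km × 0.64/1.71 = 4.2 km.

4.2 km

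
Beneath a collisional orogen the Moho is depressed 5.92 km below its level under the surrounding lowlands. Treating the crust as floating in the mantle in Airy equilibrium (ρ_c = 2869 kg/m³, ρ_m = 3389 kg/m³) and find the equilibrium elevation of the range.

1.07 km

Equating mass per unit area of the two columns: ρ_c h = (ρ_m − ρ_c) r.
h = r (ρ_m − ρ_c) / ρ_c = 5.92 km × (3389 − 2869) / 2869 = 1.07 km.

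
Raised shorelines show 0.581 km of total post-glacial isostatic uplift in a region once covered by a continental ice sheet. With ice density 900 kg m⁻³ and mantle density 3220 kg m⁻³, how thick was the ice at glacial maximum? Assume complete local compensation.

2.08 km

u = t ρ_ice/ρ_m → t = u ρ_m/ρ_ice = 0.581 km × 3220/900 = 2.08 km.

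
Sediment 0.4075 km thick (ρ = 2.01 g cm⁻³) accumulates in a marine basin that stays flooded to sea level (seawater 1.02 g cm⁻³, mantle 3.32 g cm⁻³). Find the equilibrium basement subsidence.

Submarine loading: the sediment displaces seawater, and the subsidence is in turn flooded, so s (ρ_m − ρ_w) = t (ρ_sed − ρ_w).
s = 0.4075 km × (2.01 − 1.02) / (3.32 − 1.02) = 0.175 km.

0.175 km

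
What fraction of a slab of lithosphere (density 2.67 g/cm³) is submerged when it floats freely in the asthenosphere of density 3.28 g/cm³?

81.4%

Submerged fraction = ρ_obj/ρ_fluid = 2.67/3.28 = 81.4%.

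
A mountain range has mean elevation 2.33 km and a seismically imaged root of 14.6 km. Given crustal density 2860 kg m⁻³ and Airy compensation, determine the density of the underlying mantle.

3320 kg m⁻³

Airy balance: ρ_c h = (ρ_m − ρ_c) r → ρ_m = ρ_c (1 + h/r).
ρ_m = 2860 × (1 + 2.33 km/14.6 km) = 3320 kg m⁻³.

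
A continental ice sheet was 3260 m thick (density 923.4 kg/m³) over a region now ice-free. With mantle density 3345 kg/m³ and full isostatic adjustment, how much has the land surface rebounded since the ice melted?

900 m

Removing the load lets mantle flow back in; uplift u satisfies ρ_ice t = ρ_m u.
u = t ρ_ice/ρ_m = 3260 m × 923.4/3345 = 900 m.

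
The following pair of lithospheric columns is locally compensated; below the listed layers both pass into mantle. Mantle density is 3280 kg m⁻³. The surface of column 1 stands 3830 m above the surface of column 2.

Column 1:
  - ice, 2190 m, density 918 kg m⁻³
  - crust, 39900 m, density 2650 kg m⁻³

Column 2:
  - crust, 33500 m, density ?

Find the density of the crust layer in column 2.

Take the compensation level at the base of the deeper column (depth z_c below the surface of column 1) and equate Σ ρ_i t_i down to z_c; mantle fills any gap and the z_c terms cancel.
Column 1: 2190×918 + 39900×2650 + (z_c − 42090)×3280
Column 2: 3830×0 + 33500×ρ + (z_c − 3830 − 33500)×3280
The z_c×3280 term appears on both sides and cancels. Collect the known terms of each column as K = Σ(ρt)_known − 3280 × (depth of known layers): K_1 = 107745420 − 3280×42090 = −30309780; K_2 = 0 − 3280×(3830 + 33500) = −122442400.
Balance: K_1 = K_2 + 33500×ρ, so ρ = (K_1 − K_2)/33500 = 92132600/33500 = 2750 kg m⁻³.

2750 kg m⁻³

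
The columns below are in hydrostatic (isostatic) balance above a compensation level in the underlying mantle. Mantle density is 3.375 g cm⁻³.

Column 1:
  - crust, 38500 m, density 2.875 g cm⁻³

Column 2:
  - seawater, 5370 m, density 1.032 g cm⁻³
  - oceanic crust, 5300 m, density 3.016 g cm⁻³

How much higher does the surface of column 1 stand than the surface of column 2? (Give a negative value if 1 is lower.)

For any compensation level in the mantle, the mantle terms cancel and isostasy reduces to e = (Σt_1 − Σt_2) − (Σ(ρt)_1 − Σ(ρt)_2) / ρ_m.
Σt_1 = 38500 m; Σt_2 = 10670 m; Σ(ρt)_1 = 110687.5; Σ(ρt)_2 = 21526.64 (in m·g cm⁻³).
e = (38500 − 10670) − (110687.5 − 21526.64) / 3.375 = 1410 m.

1410 m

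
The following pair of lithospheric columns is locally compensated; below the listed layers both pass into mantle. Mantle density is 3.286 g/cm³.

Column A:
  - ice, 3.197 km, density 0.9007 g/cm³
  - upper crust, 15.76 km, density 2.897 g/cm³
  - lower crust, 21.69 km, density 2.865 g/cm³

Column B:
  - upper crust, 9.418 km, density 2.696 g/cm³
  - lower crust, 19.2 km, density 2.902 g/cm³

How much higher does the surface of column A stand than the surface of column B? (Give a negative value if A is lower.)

For any compensation level in the mantle, the mantle terms cancel and isostasy reduces to e = (Σt_A − Σt_B) − (Σ(ρt)_A − Σ(ρt)_B) / ρ_m.
Σt_A = 40.647 km; Σt_B = 28.618 km; Σ(ρt)_A = 110.678108; Σ(ρt)_B = 81.109328 (in km·g/cm³).
e = (40.647 − 28.618) − (110.678108 − 81.109328) / 3.286 = 3.03 km.

3.03 km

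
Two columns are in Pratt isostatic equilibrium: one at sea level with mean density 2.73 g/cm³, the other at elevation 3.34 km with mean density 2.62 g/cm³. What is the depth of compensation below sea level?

79.6 km

ρ_ref D = ρ (D + h) → D (ρ_ref − ρ) = ρ h.
D = ρ h/(ρ_ref − ρ) = 2.62 × 3.34 km/(2.73 − 2.62) = 79.6 km.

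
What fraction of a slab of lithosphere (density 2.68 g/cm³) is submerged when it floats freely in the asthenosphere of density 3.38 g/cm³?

Submerged fraction = ρ_obj/ρ_fluid = 2.68/3.38 = 0.793.

0.793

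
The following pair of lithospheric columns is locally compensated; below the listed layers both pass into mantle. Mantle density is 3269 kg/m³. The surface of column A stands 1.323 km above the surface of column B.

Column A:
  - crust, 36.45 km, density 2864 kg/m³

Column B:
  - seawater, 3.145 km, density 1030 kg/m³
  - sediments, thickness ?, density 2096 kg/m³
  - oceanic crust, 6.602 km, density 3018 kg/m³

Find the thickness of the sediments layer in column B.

1.48 km

Take the compensation level at the base of the deeper column (depth z_c below the surface of column A) and equate Σ ρ_i t_i down to z_c; mantle fills any gap and the z_c terms cancel.
Column A: 36.45×2864 + (z_c − 36.45)×3269
Column B: 1.323×0 + 3.145×1030 + x×2096 + 6.602×3018 + (z_c − 1.323 − 9.747 − x)×3269
The z_c×3269 term appears on both sides and cancels. Collect the known terms of each column as K = Σ(ρt)_known − 3269 × (depth of known layers): K_A = 104392.8 − 3269×36.45 = −14762.25; K_B = 23164.186 − 3269×(1.323 + 9.747) = −13023.644.
Balance: K_A = K_B − x×(3269 − 2096), so x = (K_B − K_A)/(3269 − 2096) = 1738.61/1173 = 1.48 km.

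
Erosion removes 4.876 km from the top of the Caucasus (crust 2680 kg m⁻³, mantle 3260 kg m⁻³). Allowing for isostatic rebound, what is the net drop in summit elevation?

0.868 km

Rebound u = e ρ_c/ρ_m = 4.876 km × 2680/3260 = 4.008 km.
Net surface drop = e − u = 4.876 km − 4.008 km = e (ρ_m − ρ_c)/ρ_m = 0.868 km.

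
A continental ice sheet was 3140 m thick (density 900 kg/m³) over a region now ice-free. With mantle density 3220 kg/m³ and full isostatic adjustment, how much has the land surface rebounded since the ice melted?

Removing the load lets mantle flow back in; uplift u satisfies ρ_ice t = ρ_m u.
u = t ρ_ice/ρ_m = 3140 m × 900/3220 = 878 m.

878 m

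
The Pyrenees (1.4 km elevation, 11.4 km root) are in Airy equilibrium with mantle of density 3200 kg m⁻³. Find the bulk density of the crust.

2850 kg m⁻³

ρ_c h = (ρ_m − ρ_c) r → ρ_c (h + r) = ρ_m r → ρ_c = ρ_m r / (h + r).
ρ_c = 3200 × 11.4 km / (1.4 km + 11.4 km) = 2850 kg m⁻³.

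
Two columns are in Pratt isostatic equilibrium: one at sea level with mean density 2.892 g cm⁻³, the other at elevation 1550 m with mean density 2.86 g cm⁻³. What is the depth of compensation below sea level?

ρ_ref D = ρ (D + h) → D (ρ_ref − ρ) = ρ h.
D = ρ h/(ρ_ref − ρ) = 2.86 × 1550 m/(2.892 − 2.86) = 139000 m.

139000 m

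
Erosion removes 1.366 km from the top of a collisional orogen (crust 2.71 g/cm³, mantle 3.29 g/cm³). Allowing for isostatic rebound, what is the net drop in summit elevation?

0.241 km

Rebound u = e ρ_c/ρ_m = 1.366 km × 2.71/3.29 = 1.125 km.
Net surface drop = e − u = 1.366 km − 1.125 km = e (ρ_m − ρ_c)/ρ_m = 0.241 km.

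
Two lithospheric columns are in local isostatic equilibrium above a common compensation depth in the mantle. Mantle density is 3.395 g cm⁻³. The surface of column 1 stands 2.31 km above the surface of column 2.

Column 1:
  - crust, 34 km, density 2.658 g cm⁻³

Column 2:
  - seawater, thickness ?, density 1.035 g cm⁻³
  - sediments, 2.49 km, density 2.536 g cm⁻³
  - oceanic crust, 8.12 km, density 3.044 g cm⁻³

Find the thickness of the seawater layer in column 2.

5.18 km

Take the compensation level at the base of the deeper column (depth z_c below the surface of column 1) and equate Σ ρ_i t_i down to z_c; mantle fills any gap and the z_c terms cancel.
Column 1: 34×2.658 + (z_c − 34)×3.395
Column 2: 2.31×0 + x×1.035 + 2.49×2.536 + 8.12×3.044 + (z_c − 2.31 − 10.61 − x)×3.395
The z_c×3.395 term appears on both sides and cancels. Collect the known terms of each column as K = Σ(ρt)_known − 3.395 × (depth of known layers): K_1 = 90.372 − 3.395×34 = −25.058; K_2 = 31.03192 − 3.395×(2.31 + 10.61) = −12.83148.
Balance: K_1 = K_2 − x×(3.395 − 1.035), so x = (K_2 − K_1)/(3.395 − 1.035) = 12.2265/2.36 = 5.18 km.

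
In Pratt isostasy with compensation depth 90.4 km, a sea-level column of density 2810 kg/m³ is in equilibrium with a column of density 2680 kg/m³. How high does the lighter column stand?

ρ_ref D = ρ (D + h) → h = D (ρ_ref − ρ)/ρ.
h = 90.4 km × (2810 − 2680)/2680 = 4.39 km.

4.39 km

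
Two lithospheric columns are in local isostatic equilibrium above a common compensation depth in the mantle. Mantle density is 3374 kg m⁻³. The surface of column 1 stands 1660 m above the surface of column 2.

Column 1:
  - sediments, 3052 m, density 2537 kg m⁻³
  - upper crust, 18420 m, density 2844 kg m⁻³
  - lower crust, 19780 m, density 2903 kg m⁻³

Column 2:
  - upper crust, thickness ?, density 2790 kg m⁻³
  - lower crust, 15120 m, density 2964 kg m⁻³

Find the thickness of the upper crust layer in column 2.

Take the compensation level at the base of the deeper column (depth z_c below the surface of column 1) and equate Σ ρ_i t_i down to z_c; mantle fills any gap and the z_c terms cancel.
Column 1: 3052×2537 + 18420×2844 + 19780×2903 + (z_c − 41252)×3374
Column 2: 1660×0 + x×2790 + 15120×2964 + (z_c − 1660 − 15120 − x)×3374
The z_c×3374 term appears on both sides and cancels. Collect the known terms of each column as K = Σ(ρt)_known − 3374 × (depth of known layers): K_1 = 117550744 − 3374×41252 = −21633504; K_2 = 44815680 − 3374×(1660 + 15120) = −11800040.
Balance: K_1 = K_2 − x×(3374 − 2790), so x = (K_2 − K_1)/(3374 − 2790) = 9833460/584 = 16800 m.

16800 m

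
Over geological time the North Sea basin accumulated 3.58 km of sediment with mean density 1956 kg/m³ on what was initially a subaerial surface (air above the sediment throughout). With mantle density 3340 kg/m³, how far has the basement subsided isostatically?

2.1 km

Subaerial load: s = t ρ_sed / ρ_m = 3.58 km × 1956/3340 = 2.1 km.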